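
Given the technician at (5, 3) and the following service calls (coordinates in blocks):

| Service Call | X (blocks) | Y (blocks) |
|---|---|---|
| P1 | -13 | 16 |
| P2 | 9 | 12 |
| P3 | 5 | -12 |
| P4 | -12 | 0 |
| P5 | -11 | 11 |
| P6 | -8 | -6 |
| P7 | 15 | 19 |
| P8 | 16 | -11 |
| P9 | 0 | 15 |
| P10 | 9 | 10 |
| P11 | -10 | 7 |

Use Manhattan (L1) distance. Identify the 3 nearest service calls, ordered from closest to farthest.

P10, P2, P3

Distances from (5, 3):
P1: |-18| + |13| = 18 + 13 = 31 blocks
P2: |4| + |9| = 4 + 9 = 13 blocks
P3: |0| + |-15| = 0 + 15 = 15 blocks
P4: |-17| + |-3| = 17 + 3 = 20 blocks
P5: |-16| + |8| = 16 + 8 = 24 blocks
P6: |-13| + |-9| = 13 + 9 = 22 blocks
P7: |10| + |16| = 10 + 16 = 26 blocks
P8: |11| + |-14| = 11 + 14 = 25 blocks
P9: |-5| + |12| = 5 + 12 = 17 blocks
P10: |4| + |7| = 4 + 7 = 11 blocks
P11: |-15| + |4| = 15 + 4 = 19 blocks
Sorted: P10 (11 blocks) < P2 (13 blocks) < P3 (15 blocks) < P9 (17 blocks) < P11 (19 blocks) < …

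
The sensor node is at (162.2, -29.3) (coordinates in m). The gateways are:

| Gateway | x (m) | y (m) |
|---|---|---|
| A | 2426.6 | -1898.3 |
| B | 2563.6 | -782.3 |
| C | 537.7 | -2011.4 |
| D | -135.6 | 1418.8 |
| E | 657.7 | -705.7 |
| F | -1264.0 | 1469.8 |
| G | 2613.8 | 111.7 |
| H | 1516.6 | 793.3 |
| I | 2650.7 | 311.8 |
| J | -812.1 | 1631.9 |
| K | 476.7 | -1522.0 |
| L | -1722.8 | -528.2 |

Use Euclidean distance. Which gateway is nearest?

Distances from (162.2, -29.3):
A: √((2264.4)² + (-1869.0)²) = √(5127507.360 + 3493161.000) = 2936.1 m
B: √((2401.4)² + (-753.0)²) = √(5766721.960 + 567009.000) = 2516.7 m
C: √((375.5)² + (-1982.1)²) = √(141000.250 + 3928720.410) = 2017.4 m
D: √((-297.8)² + (1448.1)²) = √(88684.840 + 2096993.610) = 1478.4 m
E: √((495.5)² + (-676.4)²) = √(245520.250 + 457516.960) = 838.5 m
F: √((-1426.2)² + (1499.1)²) = √(2034046.440 + 2247300.810) = 2069.1 m
G: √((2451.6)² + (141.0)²) = √(6010342.560 + 19881.000) = 2455.7 m
H: √((1354.4)² + (822.6)²) = √(1834399.360 + 676670.760) = 1584.6 m
I: √((2488.5)² + (341.1)²) = √(6192632.250 + 116349.210) = 2511.8 m
J: √((-974.3)² + (1661.2)²) = √(949260.490 + 2759585.440) = 1925.8 m
K: √((314.5)² + (-1492.7)²) = √(98910.250 + 2228153.290) = 1525.5 m
L: √((-1885.0)² + (-498.9)²) = √(3553225.000 + 248901.210) = 1949.9 m
Minimum: E at 838.5 m.

E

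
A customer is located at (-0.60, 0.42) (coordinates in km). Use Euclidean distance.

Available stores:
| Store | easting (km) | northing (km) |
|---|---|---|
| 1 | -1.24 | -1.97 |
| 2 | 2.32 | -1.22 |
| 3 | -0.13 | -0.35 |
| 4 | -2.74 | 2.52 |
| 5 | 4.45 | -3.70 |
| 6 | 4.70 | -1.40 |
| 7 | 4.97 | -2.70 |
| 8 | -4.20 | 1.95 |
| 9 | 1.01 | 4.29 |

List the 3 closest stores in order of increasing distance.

3, 1, 4

Distances from (-0.60, 0.42):
1: √((-0.64)² + (-2.39)²) = √(0.4096 + 5.7121) = 2.47 km
2: √((2.92)² + (-1.64)²) = √(8.5264 + 2.6896) = 3.35 km
3: √((0.47)² + (-0.77)²) = √(0.2209 + 0.5929) = 0.90 km
4: √((-2.14)² + (2.10)²) = √(4.5796 + 4.4100) = 3.00 km
5: √((5.05)² + (-4.12)²) = √(25.5025 + 16.9744) = 6.52 km
6: √((5.30)² + (-1.82)²) = √(28.0900 + 3.3124) = 5.60 km
7: √((5.57)² + (-3.12)²) = √(31.0249 + 9.7344) = 6.38 km
8: √((-3.60)² + (1.53)²) = √(12.9600 + 2.3409) = 3.91 km
9: √((1.61)² + (3.87)²) = √(2.5921 + 14.9769) = 4.19 km
Sorted: 3 (0.90 km) < 1 (2.47 km) < 4 (3.00 km) < 2 (3.35 km) < 8 (3.91 km) < …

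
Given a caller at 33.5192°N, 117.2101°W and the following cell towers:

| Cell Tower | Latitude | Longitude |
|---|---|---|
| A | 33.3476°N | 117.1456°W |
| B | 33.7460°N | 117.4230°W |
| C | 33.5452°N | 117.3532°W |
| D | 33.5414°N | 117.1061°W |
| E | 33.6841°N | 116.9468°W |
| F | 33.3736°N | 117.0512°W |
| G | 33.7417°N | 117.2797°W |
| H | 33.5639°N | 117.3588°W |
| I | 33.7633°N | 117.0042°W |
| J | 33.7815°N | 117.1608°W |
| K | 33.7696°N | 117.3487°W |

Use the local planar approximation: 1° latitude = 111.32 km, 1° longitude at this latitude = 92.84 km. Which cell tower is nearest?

D

Distances from 33.5192°N, 117.2101°W:
A: √((-0.1716·111.32)² + (0.0645·92.84)²) = √(364.905965 + 35.858300) = 20.0191 km
B: √((0.2268·111.32)² + (-0.2129·92.84)²) = √(637.429995 + 390.680366) = 32.0642 km
C: √((0.0260·111.32)² + (-0.1431·92.84)²) = √(8.377088 + 176.501959) = 13.5970 km
D: √((0.0222·111.32)² + (0.1040·92.84)²) = √(6.107343 + 93.225977) = 9.9666 km
E: √((0.1649·111.32)² + (0.2633·92.84)²) = √(336.967260 + 597.546878) = 30.5698 km
F: √((-0.1456·111.32)² + (0.1589·92.84)²) = √(262.705488 + 217.629647) = 21.9165 km
G: √((0.2225·111.32)² + (-0.0696·92.84)²) = √(613.488500 + 41.753102) = 25.5977 km
H: √((0.0447·111.32)² + (-0.1487·92.84)²) = √(24.760616 + 190.586529) = 14.6747 km
I: √((0.2441·111.32)² + (0.2059·92.84)²) = √(738.383450 + 365.412127) = 33.2234 km
J: √((0.2623·111.32)² + (0.0493·92.84)²) = √(852.595383 + 20.949039) = 29.5558 km
K: √((0.2504·111.32)² + (-0.1386·92.84)²) = √(776.989311 + 165.575747) = 30.7012 km
Minimum: D at 9.9666 km.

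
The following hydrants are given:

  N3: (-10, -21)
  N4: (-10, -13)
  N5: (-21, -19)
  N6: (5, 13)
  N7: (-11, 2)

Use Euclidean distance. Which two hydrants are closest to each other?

Pairwise distances:
N3–N4: 8.0
N3–N5: 11.2
N3–N6: 37.2
N3–N7: 23.0
N4–N5: 12.5
N4–N6: 30.0
N4–N7: 15.0
N5–N6: 41.2
N5–N7: 23.3
N6–N7: 19.4
Closest pair: N3–N4 at 8.0.

N3 and N4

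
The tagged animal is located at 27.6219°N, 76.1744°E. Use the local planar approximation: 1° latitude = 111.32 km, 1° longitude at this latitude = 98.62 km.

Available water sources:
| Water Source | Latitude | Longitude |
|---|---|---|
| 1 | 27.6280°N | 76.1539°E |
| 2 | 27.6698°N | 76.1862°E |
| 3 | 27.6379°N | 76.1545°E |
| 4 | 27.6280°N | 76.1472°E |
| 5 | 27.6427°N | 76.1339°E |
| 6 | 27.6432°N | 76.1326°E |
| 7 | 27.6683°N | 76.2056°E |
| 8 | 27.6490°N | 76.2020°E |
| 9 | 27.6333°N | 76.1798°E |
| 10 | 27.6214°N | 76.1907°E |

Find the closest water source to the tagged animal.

Distances from 27.6219°N, 76.1744°E:
1: 2.1327 km
2: 5.4577 km
3: 2.6503 km
4: 2.7671 km
5: 4.6167 km
6: 4.7556 km
7: 6.0123 km
8: 4.0632 km
9: 1.3763 km
10: 1.6085 km
Minimum: 9 at 1.3763 km.

9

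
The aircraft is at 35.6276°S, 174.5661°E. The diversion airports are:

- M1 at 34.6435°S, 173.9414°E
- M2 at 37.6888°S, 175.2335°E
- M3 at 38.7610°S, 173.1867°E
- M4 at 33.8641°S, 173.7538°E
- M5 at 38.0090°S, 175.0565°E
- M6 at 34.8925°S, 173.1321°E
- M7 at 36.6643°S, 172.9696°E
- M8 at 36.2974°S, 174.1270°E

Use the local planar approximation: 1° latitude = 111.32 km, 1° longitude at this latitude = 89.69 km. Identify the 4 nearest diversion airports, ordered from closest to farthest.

Distances from 35.6276°S, 174.5661°E:
M1: √((0.9841·111.32)² + (-0.6247·89.69)²) = √(12001.205129 + 3139.287277) = 123.0467 km
M2: √((-2.0612·111.32)² + (0.6674·89.69)²) = √(52648.580085 + 3583.112571) = 237.1322 km
M3: √((-3.1334·111.32)² + (-1.3794·89.69)²) = √(121668.477491 + 15306.239034) = 370.1010 km
M4: √((1.7635·111.32)² + (-0.8123·89.69)²) = √(38538.723296 + 5307.878273) = 209.3958 km
M5: √((-2.3814·111.32)² + (0.4904·89.69)²) = √(70276.656936 + 1934.590145) = 268.7215 km
M6: √((0.7351·111.32)² + (-1.4340·89.69)²) = √(6696.366897 + 16541.936551) = 152.4411 km
M7: √((-1.0367·111.32)² + (-1.5965·89.69)²) = √(13318.416505 + 20503.400442) = 183.9071 km
M8: √((-0.6698·111.32)² + (-0.4391·89.69)²) = √(5559.512125 + 1551.011158) = 84.3239 km
Sorted: M8 (84.3239 km) < M1 (123.0467 km) < M6 (152.4411 km) < M7 (183.9071 km) < M4 (209.3958 km) < M2 (237.1322 km) < …

M8, M1, M6, M7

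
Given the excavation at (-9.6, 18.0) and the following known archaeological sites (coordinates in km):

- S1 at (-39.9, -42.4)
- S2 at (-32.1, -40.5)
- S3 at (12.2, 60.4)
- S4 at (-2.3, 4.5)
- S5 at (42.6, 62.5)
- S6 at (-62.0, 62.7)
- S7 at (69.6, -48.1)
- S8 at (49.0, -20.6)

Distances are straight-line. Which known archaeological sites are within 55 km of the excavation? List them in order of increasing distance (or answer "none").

S4, S3

Distances from (-9.6, 18.0):
S1: √((-30.3)² + (-60.4)²) = √(918.090 + 3648.160) = 67.6 km
S2: √((-22.5)² + (-58.5)²) = √(506.250 + 3422.250) = 62.7 km
S3: √((21.8)² + (42.4)²) = √(475.240 + 1797.760) = 47.7 km
S4: √((7.3)² + (-13.5)²) = √(53.290 + 182.250) = 15.3 km
S5: √((52.2)² + (44.5)²) = √(2724.840 + 1980.250) = 68.6 km
S6: √((-52.4)² + (44.7)²) = √(2745.760 + 1998.090) = 68.9 km
S7: √((79.2)² + (-66.1)²) = √(6272.640 + 4369.210) = 103.2 km
S8: √((58.6)² + (-38.6)²) = √(3433.960 + 1489.960) = 70.2 km
Threshold 55 km: S4 (15.3 km), S3 (47.7 km) are within range.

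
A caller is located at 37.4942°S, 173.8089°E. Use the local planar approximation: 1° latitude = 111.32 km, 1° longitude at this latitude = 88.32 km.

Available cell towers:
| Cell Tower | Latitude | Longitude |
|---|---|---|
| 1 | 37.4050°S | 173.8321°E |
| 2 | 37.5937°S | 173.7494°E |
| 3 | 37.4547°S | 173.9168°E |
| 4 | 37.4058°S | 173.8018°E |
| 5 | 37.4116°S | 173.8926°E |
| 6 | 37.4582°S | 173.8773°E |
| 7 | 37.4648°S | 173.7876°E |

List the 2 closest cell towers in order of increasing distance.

Distances from 37.4942°S, 173.8089°E:
1: 10.1390 km
2: 12.2597 km
3: 10.4953 km
4: 9.8606 km
5: 11.7981 km
6: 7.2495 km
7: 3.7749 km
Sorted: 7 (3.7749 km) < 6 (7.2495 km) < 4 (9.8606 km) < 1 (10.1390 km) < …

7, 6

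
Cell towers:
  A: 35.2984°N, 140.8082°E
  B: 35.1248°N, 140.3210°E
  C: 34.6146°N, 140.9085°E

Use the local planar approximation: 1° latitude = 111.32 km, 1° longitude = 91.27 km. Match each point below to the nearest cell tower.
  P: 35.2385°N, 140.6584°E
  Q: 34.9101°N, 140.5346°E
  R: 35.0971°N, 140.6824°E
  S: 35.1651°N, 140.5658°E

P at 35.2385°N, 140.6584°E:
  A: √((0.0599·111.32)² + (0.1498·91.27)²) = √(44.463131 + 186.930311) = 15.2116 km
  B: √((-0.1137·111.32)² + (-0.3374·91.27)²) = √(160.201775 + 948.301107) = 33.2942 km
  C: √((-0.6239·111.32)² + (0.2501·91.27)²) = √(4823.656424 + 521.054900) = 73.1075 km
  → nearest: A (15.2116 km)
Q at 34.9101°N, 140.5346°E:
  A: √((0.3883·111.32)² + (0.2736·91.27)²) = √(1868.448692 + 623.574414) = 49.9202 km
  B: √((0.2147·111.32)² + (-0.2136·91.27)²) = √(571.229311 + 380.065630) = 30.8431 km
  C: √((-0.2955·111.32)² + (0.3739·91.27)²) = √(1082.084972 + 1164.573843) = 47.3989 km
  → nearest: B (30.8431 km)
R at 35.0971°N, 140.6824°E:
  A: √((0.2013·111.32)² + (0.1258·91.27)²) = √(502.150553 + 131.830950) = 25.1790 km
  B: √((0.0277·111.32)² + (-0.3614·91.27)²) = √(9.508367 + 1088.008774) = 33.1288 km
  C: √((-0.4825·111.32)² + (0.2261·91.27)²) = √(2884.968202 + 425.850563) = 57.5397 km
  → nearest: A (25.1790 km)
S at 35.1651°N, 140.5658°E:
  A: √((0.1333·111.32)² + (0.2424·91.27)²) = √(220.194615 + 489.464650) = 26.6394 km
  B: √((-0.0403·111.32)² + (-0.2448·91.27)²) = √(20.125955 + 499.205002) = 22.7888 km
  C: √((-0.5505·111.32)² + (0.3427·91.27)²) = √(3755.441852 + 978.327609) = 68.8024 km
  → nearest: B (22.7888 km)

P→A; Q→B; R→A; S→B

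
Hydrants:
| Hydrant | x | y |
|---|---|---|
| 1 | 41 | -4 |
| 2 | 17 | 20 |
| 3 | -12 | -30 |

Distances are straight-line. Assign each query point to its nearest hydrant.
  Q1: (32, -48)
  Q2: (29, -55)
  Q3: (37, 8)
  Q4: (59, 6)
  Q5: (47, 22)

Q1 at (32, -48):
  1: √((9)² + (44)²) = √(81.000 + 1936.000) = 44.9
  2: √((-15)² + (68)²) = √(225.000 + 4624.000) = 69.6
  3: √((-44)² + (18)²) = √(1936.000 + 324.000) = 47.5
  → nearest: 1 (44.9)
Q2 at (29, -55):
  1: √((12)² + (51)²) = √(144.000 + 2601.000) = 52.4
  2: √((-12)² + (75)²) = √(144.000 + 5625.000) = 76.0
  3: √((-41)² + (25)²) = √(1681.000 + 625.000) = 48.0
  → nearest: 3 (48.0)
Q3 at (37, 8):
  1: √((4)² + (-12)²) = √(16.000 + 144.000) = 12.6
  2: √((-20)² + (12)²) = √(400.000 + 144.000) = 23.3
  3: √((-49)² + (-38)²) = √(2401.000 + 1444.000) = 62.0
  → nearest: 1 (12.6)
Q4 at (59, 6):
  1: √((-18)² + (-10)²) = √(324.000 + 100.000) = 20.6
  2: √((-42)² + (14)²) = √(1764.000 + 196.000) = 44.3
  3: √((-71)² + (-36)²) = √(5041.000 + 1296.000) = 79.6
  → nearest: 1 (20.6)
Q5 at (47, 22):
  1: √((-6)² + (-26)²) = √(36.000 + 676.000) = 26.7
  2: √((-30)² + (-2)²) = √(900.000 + 4.000) = 30.1
  3: √((-59)² + (-52)²) = √(3481.000 + 2704.000) = 78.6
  → nearest: 1 (26.7)

Q1→1; Q2→3; Q3→1; Q4→1; Q5→1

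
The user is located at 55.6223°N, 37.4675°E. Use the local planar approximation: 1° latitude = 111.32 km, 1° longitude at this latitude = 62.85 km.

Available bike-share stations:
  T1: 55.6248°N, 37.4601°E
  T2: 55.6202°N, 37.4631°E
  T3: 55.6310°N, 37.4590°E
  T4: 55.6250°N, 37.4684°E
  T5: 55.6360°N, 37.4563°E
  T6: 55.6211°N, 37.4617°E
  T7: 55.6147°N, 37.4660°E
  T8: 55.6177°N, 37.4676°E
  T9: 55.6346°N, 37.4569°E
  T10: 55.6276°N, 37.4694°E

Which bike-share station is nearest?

T4

Distances from 55.6223°N, 37.4675°E:
T1: √((0.0025·111.32)² + (-0.0074·62.85)²) = √(0.077451 + 0.216309) = 0.5420 km
T2: √((-0.0021·111.32)² + (-0.0044·62.85)²) = √(0.054649 + 0.076474) = 0.3621 km
T3: √((0.0087·111.32)² + (-0.0085·62.85)²) = √(0.937961 + 0.285396) = 1.1061 km
T4: √((0.0027·111.32)² + (0.0009·62.85)²) = √(0.090339 + 0.003200) = 0.3058 km
T5: √((0.0137·111.32)² + (-0.0112·62.85)²) = √(2.325881 + 0.495503) = 1.6797 km
T6: √((-0.0012·111.32)² + (-0.0058·62.85)²) = √(0.017845 + 0.132882) = 0.3882 km
T7: √((-0.0076·111.32)² + (-0.0015·62.85)²) = √(0.715770 + 0.008888) = 0.8513 km
T8: √((-0.0046·111.32)² + (0.0001·62.85)²) = √(0.262218 + 0.000040) = 0.5121 km
T9: √((0.0123·111.32)² + (-0.0106·62.85)²) = √(1.874807 + 0.443836) = 1.5227 km
T10: √((0.0053·111.32)² + (0.0019·62.85)²) = √(0.348095 + 0.014260) = 0.6020 km
Minimum: T4 at 0.3058 km.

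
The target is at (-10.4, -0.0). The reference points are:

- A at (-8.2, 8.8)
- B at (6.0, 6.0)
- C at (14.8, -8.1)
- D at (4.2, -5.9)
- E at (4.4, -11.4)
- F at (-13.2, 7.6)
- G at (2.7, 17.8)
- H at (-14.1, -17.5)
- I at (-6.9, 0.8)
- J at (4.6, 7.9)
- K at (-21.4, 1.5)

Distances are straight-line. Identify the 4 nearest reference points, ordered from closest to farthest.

Distances from (-10.4, -0.0):
A: 9.1
B: 17.5
C: 26.5
D: 15.7
E: 18.7
F: 8.1
G: 22.1
H: 17.9
I: 3.6
J: 17.0
K: 11.1
Sorted: I (3.6) < F (8.1) < A (9.1) < K (11.1) < D (15.7) < J (17.0) < …

I, F, A, K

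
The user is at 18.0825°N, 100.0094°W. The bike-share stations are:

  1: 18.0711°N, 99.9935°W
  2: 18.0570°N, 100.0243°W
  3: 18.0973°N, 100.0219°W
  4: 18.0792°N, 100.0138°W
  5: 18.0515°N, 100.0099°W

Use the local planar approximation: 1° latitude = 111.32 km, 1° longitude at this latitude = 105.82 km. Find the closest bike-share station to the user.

4

Distances from 18.0825°N, 100.0094°W:
1: √((-0.0114·111.32)² + (0.0159·105.82)²) = √(1.610483 + 2.830934) = 2.1075 km
2: √((-0.0255·111.32)² + (-0.0149·105.82)²) = √(8.057991 + 2.486040) = 3.2472 km
3: √((0.0148·111.32)² + (-0.0125·105.82)²) = √(2.714375 + 1.749668) = 2.1128 km
4: √((-0.0033·111.32)² + (-0.0044·105.82)²) = √(0.134950 + 0.216791) = 0.5931 km
5: √((-0.0310·111.32)² + (-0.0005·105.82)²) = √(11.908849 + 0.002799) = 3.4513 km
Minimum: 4 at 0.5931 km.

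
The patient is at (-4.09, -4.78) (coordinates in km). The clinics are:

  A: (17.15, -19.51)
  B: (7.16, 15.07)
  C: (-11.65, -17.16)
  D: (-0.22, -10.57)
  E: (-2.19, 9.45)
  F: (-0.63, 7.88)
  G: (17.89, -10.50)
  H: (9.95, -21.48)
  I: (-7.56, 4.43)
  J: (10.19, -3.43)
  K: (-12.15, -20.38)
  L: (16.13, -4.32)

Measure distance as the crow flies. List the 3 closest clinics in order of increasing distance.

Distances from (-4.09, -4.78):
A: √((21.24)² + (-14.73)²) = √(451.1376 + 216.9729) = 25.85 km
B: √((11.25)² + (19.85)²) = √(126.5625 + 394.0225) = 22.82 km
C: √((-7.56)² + (-12.38)²) = √(57.1536 + 153.2644) = 14.51 km
D: √((3.87)² + (-5.79)²) = √(14.9769 + 33.5241) = 6.96 km
E: √((1.90)² + (14.23)²) = √(3.6100 + 202.4929) = 14.36 km
F: √((3.46)² + (12.66)²) = √(11.9716 + 160.2756) = 13.12 km
G: √((21.98)² + (-5.72)²) = √(483.1204 + 32.7184) = 22.71 km
H: √((14.04)² + (-16.70)²) = √(197.1216 + 278.8900) = 21.82 km
I: √((-3.47)² + (9.21)²) = √(12.0409 + 84.8241) = 9.84 km
J: √((14.28)² + (1.35)²) = √(203.9184 + 1.8225) = 14.34 km
K: √((-8.06)² + (-15.60)²) = √(64.9636 + 243.3600) = 17.56 km
L: √((20.22)² + (0.46)²) = √(408.8484 + 0.2116) = 20.23 km
Sorted: D (6.96 km) < I (9.84 km) < F (13.12 km) < J (14.34 km) < E (14.36 km) < …

D, I, F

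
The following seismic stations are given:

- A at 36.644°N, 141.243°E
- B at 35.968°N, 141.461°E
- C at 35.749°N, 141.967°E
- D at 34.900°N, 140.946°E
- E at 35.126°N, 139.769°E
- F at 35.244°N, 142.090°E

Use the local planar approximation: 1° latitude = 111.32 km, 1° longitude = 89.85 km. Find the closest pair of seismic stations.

Pairwise distances:
B–C: √((-0.219·111.32)² + (0.506·89.85)²) = √(594.33954 + 2066.98439) = 51.588 km
C–F: √((-0.505·111.32)² + (0.123·89.85)²) = √(3160.30612 + 122.13676) = 57.293 km
A–B: √((-0.676·111.32)² + (0.218·89.85)²) = √(5662.91167 + 383.66232) = 77.760 km
B–F: √((-0.724·111.32)² + (0.629·89.85)²) = √(6495.66363 + 3194.01869) = 98.436 km
D–E: √((0.226·111.32)² + (-1.177·89.85)²) = √(632.94107 + 11183.79219) = 108.705 km
D–F: √((0.344·111.32)² + (1.144·89.85)²) = √(1466.43656 + 10565.45517) = 109.690 km
A–C: √((-0.895·111.32)² + (0.724·89.85)²) = √(9926.41587 + 4231.68464) = 118.988 km
B–D: √((-1.068·111.32)² + (-0.515·89.85)²) = √(14134.77503 + 2141.16739) = 127.577 km
C–D: √((-0.849·111.32)² + (-1.021·89.85)²) = √(8932.26863 + 8415.64965) = 131.711 km
A–F: √((-1.400·111.32)² + (0.847·89.85)²) = √(24288.59910 + 5791.65900) = 173.437 km
B–E: √((-0.842·111.32)² + (-1.692·89.85)²) = √(8785.58284 + 23111.96549) = 178.599 km
A–D: √((-1.744·111.32)² + (-0.297·89.85)²) = √(37691.14723 + 712.11324) = 195.967 km
E–F: √((0.118·111.32)² + (2.321·89.85)²) = √(172.54819 + 43489.70320) = 208.955 km
C–E: √((-0.623·111.32)² + (-2.198·89.85)²) = √(4809.74984 + 39002.41859) = 209.314 km
A–E: √((-1.518·111.32)² + (-1.474·89.85)²) = √(28555.51114 + 17540.06223) = 214.699 km
Closest pair: B–C at 51.588 km.

B and C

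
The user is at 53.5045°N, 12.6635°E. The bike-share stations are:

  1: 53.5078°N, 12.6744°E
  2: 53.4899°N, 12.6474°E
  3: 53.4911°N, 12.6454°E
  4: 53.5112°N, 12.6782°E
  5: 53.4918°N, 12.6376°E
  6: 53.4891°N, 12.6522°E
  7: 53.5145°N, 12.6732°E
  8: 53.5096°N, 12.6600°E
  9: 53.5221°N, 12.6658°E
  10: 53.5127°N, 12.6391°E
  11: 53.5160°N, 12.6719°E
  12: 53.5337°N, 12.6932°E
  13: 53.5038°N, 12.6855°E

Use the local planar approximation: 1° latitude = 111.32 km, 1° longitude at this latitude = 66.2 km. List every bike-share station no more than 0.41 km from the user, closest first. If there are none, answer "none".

Distances from 53.5045°N, 12.6635°E:
1: 0.8097 km
2: 1.9436 km
3: 1.9133 km
4: 1.2261 km
5: 2.2223 km
6: 1.8704 km
7: 1.2851 km
8: 0.6132 km
9: 1.9651 km
10: 1.8554 km
11: 1.3957 km
12: 3.7989 km
13: 1.4585 km
Threshold 0.41 km: none within range.

none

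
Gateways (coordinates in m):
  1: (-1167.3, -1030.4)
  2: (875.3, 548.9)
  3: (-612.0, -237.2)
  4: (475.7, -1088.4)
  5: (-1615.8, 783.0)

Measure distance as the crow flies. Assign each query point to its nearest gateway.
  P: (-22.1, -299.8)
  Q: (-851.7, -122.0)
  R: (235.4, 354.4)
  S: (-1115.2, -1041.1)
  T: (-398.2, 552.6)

P→3; Q→3; R→2; S→1; T→3

P at (-22.1, -299.8):
  1: √((-1145.2)² + (-730.6)²) = √(1311483.040 + 533776.360) = 1358.4 m
  2: √((897.4)² + (848.7)²) = √(805326.760 + 720291.690) = 1235.2 m
  3: √((-589.9)² + (62.6)²) = √(347982.010 + 3918.760) = 593.2 m
  4: √((497.8)² + (-788.6)²) = √(247804.840 + 621889.960) = 932.6 m
  5: √((-1593.7)² + (1082.8)²) = √(2539879.690 + 1172455.840) = 1926.7 m
  → nearest: 3 (593.2 m)
Q at (-851.7, -122.0):
  1: √((-315.6)² + (-908.4)²) = √(99603.360 + 825190.560) = 961.7 m
  2: √((1727.0)² + (670.9)²) = √(2982529.000 + 450106.810) = 1852.7 m
  3: √((239.7)² + (-115.2)²) = √(57456.090 + 13271.040) = 265.9 m
  4: √((1327.4)² + (-966.4)²) = √(1761990.760 + 933928.960) = 1641.9 m
  5: √((-764.1)² + (905.0)²) = √(583848.810 + 819025.000) = 1184.4 m
  → nearest: 3 (265.9 m)
R at (235.4, 354.4):
  1: √((-1402.7)² + (-1384.8)²) = √(1967567.290 + 1917671.040) = 1971.1 m
  2: √((639.9)² + (194.5)²) = √(409472.010 + 37830.250) = 668.8 m
  3: √((-847.4)² + (-591.6)²) = √(718086.760 + 349990.560) = 1033.5 m
  4: √((240.3)² + (-1442.8)²) = √(57744.090 + 2081671.840) = 1462.7 m
  5: √((-1851.2)² + (428.6)²) = √(3426941.440 + 183697.960) = 1900.2 m
  → nearest: 2 (668.8 m)
S at (-1115.2, -1041.1):
  1: √((-52.1)² + (10.7)²) = √(2714.410 + 114.490) = 53.2 m
  2: √((1990.5)² + (1590.0)²) = √(3962090.250 + 2528100.000) = 2547.6 m
  3: √((503.2)² + (803.9)²) = √(253210.240 + 646255.210) = 948.4 m
  4: √((1590.9)² + (-47.3)²) = √(2530962.810 + 2237.290) = 1591.6 m
  5: √((-500.6)² + (1824.1)²) = √(250600.360 + 3327340.810) = 1891.5 m
  → nearest: 1 (53.2 m)
T at (-398.2, 552.6):
  1: √((-769.1)² + (-1583.0)²) = √(591514.810 + 2505889.000) = 1759.9 m
  2: √((1273.5)² + (-3.7)²) = √(1621802.250 + 13.690) = 1273.5 m
  3: √((-213.8)² + (-789.8)²) = √(45710.440 + 623784.040) = 818.2 m
  4: √((873.9)² + (-1641.0)²) = √(763701.210 + 2692881.000) = 1859.2 m
  5: √((-1217.6)² + (230.4)²) = √(1482549.760 + 53084.160) = 1239.2 m
  → nearest: 3 (818.2 m)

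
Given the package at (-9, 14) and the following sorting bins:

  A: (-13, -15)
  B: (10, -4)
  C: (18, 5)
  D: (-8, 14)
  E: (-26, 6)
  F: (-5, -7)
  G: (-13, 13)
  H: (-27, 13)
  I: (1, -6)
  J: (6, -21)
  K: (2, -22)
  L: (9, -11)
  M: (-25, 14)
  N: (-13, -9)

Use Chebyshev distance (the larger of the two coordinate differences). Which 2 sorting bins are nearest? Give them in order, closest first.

D, G

Distances from (-9, 14):
A: 29
B: 19
C: 27
D: 1
E: 17
F: 21
G: 4
H: 18
I: 20
J: 35
K: 36
L: 25
M: 16
N: 23
Sorted: D (1) < G (4) < M (16) < E (17) < …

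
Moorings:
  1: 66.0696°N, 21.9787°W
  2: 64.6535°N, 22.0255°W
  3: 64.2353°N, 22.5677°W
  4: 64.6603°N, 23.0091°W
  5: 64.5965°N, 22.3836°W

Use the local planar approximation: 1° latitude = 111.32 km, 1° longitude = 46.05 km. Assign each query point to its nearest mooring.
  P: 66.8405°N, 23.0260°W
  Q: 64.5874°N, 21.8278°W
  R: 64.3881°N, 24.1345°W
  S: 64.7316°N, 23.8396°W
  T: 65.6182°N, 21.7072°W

P at 66.8405°N, 23.0260°W:
  1: √((-0.7709·111.32)² + (1.0473·46.05)²) = √(7364.486776 + 2325.955899) = 98.4400 km
  2: √((-2.1870·111.32)² + (1.0005·46.05)²) = √(59271.232943 + 2122.723633) = 247.7780 km
  3: √((-2.6052·111.32)² + (0.4583·46.05)²) = √(84106.301238 + 445.408995) = 290.7778 km
  4: √((-2.1802·111.32)² + (0.0169·46.05)²) = √(58903.223986 + 0.605665) = 242.7011 km
  5: √((-2.2440·111.32)² + (0.6424·46.05)²) = √(62401.079172 + 875.125490) = 251.5476 km
  → nearest: 1 (98.4400 km)
Q at 64.5874°N, 21.8278°W:
  1: √((1.4822·111.32)² + (-0.1509·46.05)²) = √(27224.506322 + 48.287837) = 165.1448 km
  2: √((0.0661·111.32)² + (-0.1977·46.05)²) = √(54.143872 + 82.884364) = 11.7059 km
  3: √((-0.3521·111.32)² + (-0.7399·46.05)²) = √(1536.308543 + 1160.928101) = 51.9349 km
  4: √((0.0729·111.32)² + (-1.1813·46.05)²) = √(65.856925 + 2959.236513) = 55.0008 km
  5: √((0.0091·111.32)² + (-0.5558·46.05)²) = √(1.026193 + 655.083037) = 25.6146 km
  → nearest: 2 (11.7059 km)
R at 64.3881°N, 24.1345°W:
  1: √((1.6815·111.32)² + (2.1558·46.05)²) = √(35038.066990 + 9855.444220) = 211.8809 km
  2: √((0.2654·111.32)² + (2.1090·46.05)²) = √(872.867317 + 9432.187568) = 101.5138 km
  3: √((-0.1528·111.32)² + (1.5668·46.05)²) = √(289.329758 + 5205.787003) = 74.1291 km
  4: √((0.2722·111.32)² + (1.1254·46.05)²) = √(918.169024 + 2685.796421) = 60.0330 km
  5: √((0.2084·111.32)² + (1.7509·46.05)²) = √(538.197684 + 6501.026772) = 83.9001 km
  → nearest: 4 (60.0330 km)
S at 64.7316°N, 23.8396°W:
  1: √((1.3380·111.32)² + (1.8609·46.05)²) = √(22184.958579 + 7343.537904) = 171.8386 km
  2: √((-0.0781·111.32)² + (1.8141·46.05)²) = √(75.587236 + 6978.815480) = 83.9905 km
  3: √((-0.4963·111.32)² + (1.2719·46.05)²) = √(3052.354322 + 3430.561455) = 80.5166 km
  4: √((-0.0713·111.32)² + (0.8305·46.05)²) = √(62.997810 + 1462.643692) = 39.0595 km
  5: √((-0.1351·111.32)² + (1.4560·46.05)²) = √(226.181507 + 4495.541581) = 68.7148 km
  → nearest: 4 (39.0595 km)
T at 65.6182°N, 21.7072°W:
  1: √((0.4514·111.32)² + (-0.2715·46.05)²) = √(2525.047224 + 156.314382) = 51.7819 km
  2: √((-0.9647·111.32)² + (-0.3183·46.05)²) = √(11532.698871 + 214.848609) = 108.3861 km
  3: √((-1.3829·111.32)² + (-0.8605·46.05)²) = √(23698.886912 + 1570.221857) = 158.9626 km
  4: √((-0.9579·111.32)² + (-1.3019·46.05)²) = √(11370.687967 + 3594.301657) = 122.3315 km
  5: √((-1.0217·111.32)² + (-0.6764·46.05)²) = √(12935.796716 + 970.211609) = 117.9237 km
  → nearest: 1 (51.7819 km)

P→1; Q→2; R→4; S→4; T→1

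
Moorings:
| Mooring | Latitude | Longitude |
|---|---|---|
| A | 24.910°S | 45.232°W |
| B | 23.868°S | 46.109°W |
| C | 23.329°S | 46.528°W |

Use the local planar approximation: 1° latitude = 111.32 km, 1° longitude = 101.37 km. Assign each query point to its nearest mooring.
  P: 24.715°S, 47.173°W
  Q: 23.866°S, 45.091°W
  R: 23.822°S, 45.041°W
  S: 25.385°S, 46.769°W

P→B; Q→B; R→B; S→A

P at 24.715°S, 47.173°W:
  A: √((-0.195·111.32)² + (1.941·101.37)²) = √(471.21121 + 38714.17098) = 197.953 km
  B: √((0.847·111.32)² + (1.064·101.37)²) = √(8890.23449 + 11633.27913) = 143.260 km
  C: √((1.386·111.32)² + (0.645·101.37)²) = √(23805.25598 + 4275.02169) = 167.572 km
  → nearest: B (143.260 km)
Q at 23.866°S, 45.091°W:
  A: √((-1.044·111.32)² + (-0.141·101.37)²) = √(13506.64212 + 204.29471) = 117.094 km
  B: √((-0.002·111.32)² + (-1.018·101.37)²) = √(0.04957 + 10649.13785) = 103.195 km
  C: √((0.537·111.32)² + (-1.437·101.37)²) = √(3573.50971 + 21219.36725) = 157.458 km
  → nearest: B (103.195 km)
R at 23.822°S, 45.041°W:
  A: √((-1.088·111.32)² + (-0.191·101.37)²) = √(14669.12421 + 374.87427) = 122.654 km
  B: √((-0.046·111.32)² + (-1.068·101.37)²) = √(26.22177 + 11720.91181) = 108.384 km
  C: √((0.493·111.32)² + (-1.487·101.37)²) = √(3011.89782 + 22721.70045) = 160.417 km
  → nearest: B (108.384 km)
S at 25.385°S, 46.769°W:
  A: √((0.475·111.32)² + (1.537·101.37)²) = √(2795.97713 + 24275.41304) = 164.534 km
  B: √((1.517·111.32)² + (0.660·101.37)²) = √(28517.90099 + 4476.17198) = 181.643 km
  C: √((2.056·111.32)² + (0.241·101.37)²) = √(52383.27126 + 596.83321) = 230.174 km
  → nearest: A (164.534 km)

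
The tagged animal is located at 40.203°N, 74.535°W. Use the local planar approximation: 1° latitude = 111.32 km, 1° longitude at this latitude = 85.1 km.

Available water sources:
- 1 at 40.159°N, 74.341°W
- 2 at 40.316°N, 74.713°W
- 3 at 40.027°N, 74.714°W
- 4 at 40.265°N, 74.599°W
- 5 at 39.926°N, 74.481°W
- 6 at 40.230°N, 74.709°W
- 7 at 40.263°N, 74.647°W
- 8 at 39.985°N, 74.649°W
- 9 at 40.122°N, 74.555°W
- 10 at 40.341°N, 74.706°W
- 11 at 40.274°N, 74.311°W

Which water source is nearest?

4

Distances from 40.203°N, 74.535°W:
1: 17.221 km
2: 19.690 km
3: 24.817 km
4: 8.792 km
5: 31.176 km
6: 15.109 km
7: 11.639 km
8: 26.135 km
9: 9.176 km
10: 21.160 km
11: 20.636 km
Minimum: 4 at 8.792 km.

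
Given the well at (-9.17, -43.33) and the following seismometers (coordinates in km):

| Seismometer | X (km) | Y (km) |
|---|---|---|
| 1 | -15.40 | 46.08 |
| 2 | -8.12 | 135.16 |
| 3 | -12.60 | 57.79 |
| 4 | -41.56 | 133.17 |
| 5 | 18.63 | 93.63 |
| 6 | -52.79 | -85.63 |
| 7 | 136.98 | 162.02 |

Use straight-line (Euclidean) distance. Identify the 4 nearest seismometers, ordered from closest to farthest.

Distances from (-9.17, -43.33):
1: 89.63 km
2: 178.49 km
3: 101.18 km
4: 179.45 km
5: 139.75 km
6: 60.76 km
7: 252.05 km
Sorted: 6 (60.76 km) < 1 (89.63 km) < 3 (101.18 km) < 5 (139.75 km) < 2 (178.49 km) < 4 (179.45 km) < …

6, 1, 3, 5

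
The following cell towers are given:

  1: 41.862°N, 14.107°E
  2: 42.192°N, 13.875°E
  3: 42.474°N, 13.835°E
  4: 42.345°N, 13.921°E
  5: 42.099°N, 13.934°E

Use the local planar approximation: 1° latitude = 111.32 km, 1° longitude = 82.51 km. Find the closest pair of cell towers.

2 and 5

Pairwise distances:
1–2: √((0.330·111.32)² + (-0.232·82.51)²) = √(1349.50431 + 366.42841) = 41.424 km
1–3: √((0.612·111.32)² + (-0.272·82.51)²) = √(4641.40258 + 503.67568) = 71.729 km
1–4: √((0.483·111.32)² + (-0.186·82.51)²) = √(2890.95051 + 235.52611) = 55.915 km
1–5: √((0.237·111.32)² + (-0.173·82.51)²) = √(696.05425 + 203.75364) = 29.997 km
2–3: √((0.282·111.32)² + (-0.040·82.51)²) = √(985.47273 + 10.89264) = 31.565 km
2–4: √((0.153·111.32)² + (0.046·82.51)²) = √(290.08766 + 14.40552) = 17.450 km
2–5: √((-0.093·111.32)² + (0.059·82.51)²) = √(107.17964 + 23.69830) = 11.440 km
3–4: √((-0.129·111.32)² + (0.086·82.51)²) = √(206.21764 + 50.35123) = 16.018 km
3–5: √((-0.375·111.32)² + (0.099·82.51)²) = √(1742.64502 + 66.72423) = 42.537 km
4–5: √((-0.246·111.32)² + (0.013·82.51)²) = √(749.92289 + 1.15054) = 27.406 km
Closest pair: 2–5 at 11.440 km.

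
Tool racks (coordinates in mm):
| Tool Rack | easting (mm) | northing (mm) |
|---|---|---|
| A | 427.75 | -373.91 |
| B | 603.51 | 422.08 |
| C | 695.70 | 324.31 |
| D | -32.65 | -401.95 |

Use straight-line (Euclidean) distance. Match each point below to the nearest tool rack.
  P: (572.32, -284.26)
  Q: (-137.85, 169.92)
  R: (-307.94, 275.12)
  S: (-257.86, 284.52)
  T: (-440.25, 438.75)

P at (572.32, -284.26):
  A: √((-144.57)² + (-89.65)²) = √(20900.4849 + 8037.1225) = 170.11 mm
  B: √((31.19)² + (706.34)²) = √(972.8161 + 498916.1956) = 707.03 mm
  C: √((123.38)² + (608.57)²) = √(15222.6244 + 370357.4449) = 620.95 mm
  D: √((-604.97)² + (-117.69)²) = √(365988.7009 + 13850.9361) = 616.31 mm
  → nearest: A (170.11 mm)
Q at (-137.85, 169.92):
  A: √((565.60)² + (-543.83)²) = √(319903.3600 + 295751.0689) = 784.64 mm
  B: √((741.36)² + (252.16)²) = √(549614.6496 + 63584.6656) = 783.07 mm
  C: √((833.55)² + (154.39)²) = √(694805.6025 + 23836.2721) = 847.73 mm
  D: √((105.20)² + (-571.87)²) = √(11067.0400 + 327035.2969) = 581.47 mm
  → nearest: D (581.47 mm)
R at (-307.94, 275.12):
  A: √((735.69)² + (-649.03)²) = √(541239.7761 + 421239.9409) = 981.06 mm
  B: √((911.45)² + (146.96)²) = √(830741.1025 + 21597.2416) = 923.22 mm
  C: √((1003.64)² + (49.19)²) = √(1007293.2496 + 2419.6561) = 1004.84 mm
  D: √((275.29)² + (-677.07)²) = √(75784.5841 + 458423.7849) = 730.90 mm
  → nearest: D (730.90 mm)
S at (-257.86, 284.52):
  A: √((685.61)² + (-658.43)²) = √(470061.0721 + 433530.0649) = 950.57 mm
  B: √((861.37)² + (137.56)²) = √(741958.2769 + 18922.7536) = 872.28 mm
  C: √((953.56)² + (39.79)²) = √(909276.6736 + 1583.2441) = 954.39 mm
  D: √((225.21)² + (-686.47)²) = √(50719.5441 + 471241.0609) = 722.47 mm
  → nearest: D (722.47 mm)
T at (-440.25, 438.75):
  A: √((868.00)² + (-812.66)²) = √(753424.0000 + 660416.2756) = 1189.05 mm
  B: √((1043.76)² + (-16.67)²) = √(1089434.9376 + 277.8889) = 1043.89 mm
  C: √((1135.95)² + (-114.44)²) = √(1290382.4025 + 13096.5136) = 1141.70 mm
  D: √((407.60)² + (-840.70)²) = √(166137.7600 + 706776.4900) = 934.30 mm
  → nearest: D (934.30 mm)

P→A; Q→D; R→D; S→D; T→D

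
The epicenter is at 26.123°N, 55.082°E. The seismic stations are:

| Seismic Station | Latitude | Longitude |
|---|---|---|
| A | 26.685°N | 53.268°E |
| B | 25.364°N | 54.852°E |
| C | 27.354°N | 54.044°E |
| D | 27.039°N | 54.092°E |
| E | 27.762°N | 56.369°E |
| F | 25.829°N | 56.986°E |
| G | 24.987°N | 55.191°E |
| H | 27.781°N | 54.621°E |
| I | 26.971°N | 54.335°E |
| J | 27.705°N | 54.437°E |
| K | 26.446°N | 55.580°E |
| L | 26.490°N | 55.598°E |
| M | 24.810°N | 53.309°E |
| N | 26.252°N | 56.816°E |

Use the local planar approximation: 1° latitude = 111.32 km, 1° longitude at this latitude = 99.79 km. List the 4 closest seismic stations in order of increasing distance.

K, L, B, I

Distances from 26.123°N, 55.082°E:
A: √((0.562·111.32)² + (-1.814·99.79)²) = √(3913.98382 + 32767.90008) = 191.525 km
B: √((-0.759·111.32)² + (-0.230·99.79)²) = √(7138.87779 + 526.78053) = 87.554 km
C: √((1.231·111.32)² + (-1.038·99.79)²) = √(18778.56930 + 10729.23487) = 171.778 km
D: √((0.916·111.32)² + (-0.990·99.79)²) = √(10397.70143 + 9759.87902) = 141.977 km
E: √((1.639·111.32)² + (1.287·99.79)²) = √(33289.27236 + 16494.19555) = 223.122 km
F: √((-0.294·111.32)² + (1.904·99.79)²) = √(1071.12722 + 36100.06080) = 192.798 km
G: √((-1.136·111.32)² + (0.109·99.79)²) = √(15992.01020 + 118.31152) = 126.926 km
H: √((1.658·111.32)² + (-0.461·99.79)²) = √(34065.55334 + 2116.29349) = 190.215 km
I: √((0.848·111.32)² + (-0.747·99.79)²) = √(8911.23917 + 5556.67823) = 120.283 km
J: √((1.582·111.32)² + (-0.645·99.79)²) = √(31014.11220 + 4142.79530) = 187.502 km
K: √((0.323·111.32)² + (0.498·99.79)²) = √(1292.85982 + 2469.63477) = 61.339 km
L: √((0.367·111.32)² + (0.516·99.79)²) = √(1669.08527 + 2651.38899) = 65.730 km
M: √((-1.313·111.32)² + (-1.773·99.79)²) = √(21363.66934 + 31303.40041) = 229.493 km
N: √((0.129·111.32)² + (1.734·99.79)²) = √(206.21764 + 29941.40885) = 173.631 km
Sorted: K (61.339 km) < L (65.730 km) < B (87.554 km) < I (120.283 km) < G (126.926 km) < D (141.977 km) < …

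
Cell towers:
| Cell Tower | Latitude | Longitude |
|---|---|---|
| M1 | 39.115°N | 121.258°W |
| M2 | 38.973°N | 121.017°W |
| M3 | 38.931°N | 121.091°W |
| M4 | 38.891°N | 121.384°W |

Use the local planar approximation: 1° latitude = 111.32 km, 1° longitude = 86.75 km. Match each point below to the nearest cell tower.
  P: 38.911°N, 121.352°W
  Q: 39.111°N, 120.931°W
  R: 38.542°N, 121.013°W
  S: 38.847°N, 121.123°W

P at 38.911°N, 121.352°W:
  M1: √((0.204·111.32)² + (0.094·86.75)²) = √(515.71140 + 66.49587) = 24.129 km
  M2: √((0.062·111.32)² + (0.335·86.75)²) = √(47.63540 + 844.55625) = 29.870 km
  M3: √((0.020·111.32)² + (0.261·86.75)²) = √(4.95686 + 512.64884) = 22.751 km
  M4: √((-0.020·111.32)² + (-0.032·86.75)²) = √(4.95686 + 7.70618) = 3.559 km
  → nearest: M4 (3.559 km)
Q at 39.111°N, 120.931°W:
  M1: √((0.004·111.32)² + (-0.327·86.75)²) = √(0.19827 + 804.70087) = 28.371 km
  M2: √((-0.138·111.32)² + (-0.086·86.75)²) = √(235.99596 + 55.65906) = 17.078 km
  M3: √((-0.180·111.32)² + (-0.160·86.75)²) = √(401.50541 + 192.65440) = 24.375 km
  M4: √((-0.220·111.32)² + (-0.453·86.75)²) = √(599.77969 + 1544.31316) = 46.304 km
  → nearest: M2 (17.078 km)
R at 38.542°N, 121.013°W:
  M1: √((0.573·111.32)² + (-0.245·86.75)²) = √(4068.69972 + 451.72189) = 67.234 km
  M2: √((0.431·111.32)² + (-0.004·86.75)²) = √(2301.97676 + 0.12041) = 47.980 km
  M3: √((0.389·111.32)² + (-0.078·86.75)²) = √(1875.19138 + 45.78552) = 43.829 km
  M4: √((0.349·111.32)² + (-0.371·86.75)²) = √(1509.37534 + 1035.82595) = 50.450 km
  → nearest: M3 (43.829 km)
S at 38.847°N, 121.123°W:
  M1: √((0.268·111.32)² + (-0.135·86.75)²) = √(890.05324 + 137.15338) = 32.050 km
  M2: √((0.126·111.32)² + (0.106·86.75)²) = √(196.73765 + 84.55722) = 16.772 km
  M3: √((0.084·111.32)² + (0.032·86.75)²) = √(87.43896 + 7.70618) = 9.754 km
  M4: √((0.044·111.32)² + (-0.261·86.75)²) = √(23.99119 + 512.64884) = 23.165 km
  → nearest: M3 (9.754 km)

P→M4; Q→M2; R→M3; S→M3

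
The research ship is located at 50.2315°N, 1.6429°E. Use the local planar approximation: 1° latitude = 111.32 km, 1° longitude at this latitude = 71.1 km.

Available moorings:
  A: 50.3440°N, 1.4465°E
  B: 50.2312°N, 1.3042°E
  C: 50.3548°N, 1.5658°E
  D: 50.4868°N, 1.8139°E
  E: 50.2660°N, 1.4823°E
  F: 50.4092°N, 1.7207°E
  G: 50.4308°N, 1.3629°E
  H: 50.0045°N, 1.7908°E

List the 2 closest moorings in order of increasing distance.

Distances from 50.2315°N, 1.6429°E:
A: 18.7572 km
B: 24.0816 km
C: 14.7799 km
D: 30.9114 km
E: 12.0472 km
F: 20.5404 km
G: 29.8086 km
H: 27.3703 km
Sorted: E (12.0472 km) < C (14.7799 km) < A (18.7572 km) < F (20.5404 km) < …

E, C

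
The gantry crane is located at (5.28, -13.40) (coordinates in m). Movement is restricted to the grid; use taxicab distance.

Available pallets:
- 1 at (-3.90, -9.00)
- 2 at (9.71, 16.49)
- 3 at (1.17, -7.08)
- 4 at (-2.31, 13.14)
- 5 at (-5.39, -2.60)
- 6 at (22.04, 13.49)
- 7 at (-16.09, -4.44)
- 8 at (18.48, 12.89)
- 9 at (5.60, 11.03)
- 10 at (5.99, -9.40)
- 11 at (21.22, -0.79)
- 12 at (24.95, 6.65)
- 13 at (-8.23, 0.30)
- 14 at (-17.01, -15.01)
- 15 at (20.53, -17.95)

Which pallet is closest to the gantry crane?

Distances from (5.28, -13.40):
1: |-9.18| + |4.40| = 9.18 + 4.40 = 13.58 m
2: |4.43| + |29.89| = 4.43 + 29.89 = 34.32 m
3: |-4.11| + |6.32| = 4.11 + 6.32 = 10.43 m
4: |-7.59| + |26.54| = 7.59 + 26.54 = 34.13 m
5: |-10.67| + |10.80| = 10.67 + 10.80 = 21.47 m
6: |16.76| + |26.89| = 16.76 + 26.89 = 43.65 m
7: |-21.37| + |8.96| = 21.37 + 8.96 = 30.33 m
8: |13.20| + |26.29| = 13.20 + 26.29 = 39.49 m
9: |0.32| + |24.43| = 0.32 + 24.43 = 24.75 m
10: |0.71| + |4.00| = 0.71 + 4.00 = 4.71 m
11: |15.94| + |12.61| = 15.94 + 12.61 = 28.55 m
12: |19.67| + |20.05| = 19.67 + 20.05 = 39.72 m
13: |-13.51| + |13.70| = 13.51 + 13.70 = 27.21 m
14: |-22.29| + |-1.61| = 22.29 + 1.61 = 23.90 m
15: |15.25| + |-4.55| = 15.25 + 4.55 = 19.80 m
Minimum: 10 at 4.71 m.

10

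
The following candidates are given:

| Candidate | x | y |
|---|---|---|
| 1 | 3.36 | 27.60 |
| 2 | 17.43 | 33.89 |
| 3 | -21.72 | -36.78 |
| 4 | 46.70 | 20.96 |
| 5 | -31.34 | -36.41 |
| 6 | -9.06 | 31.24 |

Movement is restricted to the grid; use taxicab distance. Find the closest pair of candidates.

Pairwise distances:
1–2: 20.36
1–3: 89.46
1–4: 49.98
1–5: 98.71
1–6: 16.06
2–3: 109.82
2–4: 42.20
2–5: 119.07
2–6: 29.14
3–4: 126.16
3–5: 9.99
3–6: 80.68
4–5: 135.41
4–6: 66.04
5–6: 89.93
Closest pair: 3–5 at 9.99.

3 and 5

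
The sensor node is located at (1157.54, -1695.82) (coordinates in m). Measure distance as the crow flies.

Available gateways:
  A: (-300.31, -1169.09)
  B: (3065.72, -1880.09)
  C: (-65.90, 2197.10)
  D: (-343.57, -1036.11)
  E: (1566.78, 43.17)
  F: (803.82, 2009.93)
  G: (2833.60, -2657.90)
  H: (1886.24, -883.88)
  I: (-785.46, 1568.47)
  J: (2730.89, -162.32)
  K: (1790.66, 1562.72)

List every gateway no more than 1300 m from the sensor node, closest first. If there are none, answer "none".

H

Distances from (1157.54, -1695.82):
A: 1550.09 m
B: 1917.06 m
C: 4080.64 m
D: 1639.68 m
E: 1786.49 m
F: 3722.59 m
G: 1932.56 m
H: 1090.99 m
I: 3798.79 m
J: 2197.06 m
K: 3319.48 m
Threshold 1300 m: H (1090.99 m) is within range.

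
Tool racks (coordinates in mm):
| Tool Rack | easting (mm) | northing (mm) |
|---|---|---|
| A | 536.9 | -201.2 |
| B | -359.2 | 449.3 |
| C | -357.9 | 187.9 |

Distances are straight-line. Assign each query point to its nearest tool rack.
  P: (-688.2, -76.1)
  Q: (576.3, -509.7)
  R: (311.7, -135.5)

P at (-688.2, -76.1):
  A: 1231.5 mm
  B: 619.9 mm
  C: 422.8 mm
  → nearest: C (422.8 mm)
Q at (576.3, -509.7):
  A: 311.0 mm
  B: 1339.7 mm
  C: 1165.9 mm
  → nearest: A (311.0 mm)
R at (311.7, -135.5):
  A: 234.6 mm
  B: 890.0 mm
  C: 743.6 mm
  → nearest: A (234.6 mm)

P→C; Q→A; R→A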